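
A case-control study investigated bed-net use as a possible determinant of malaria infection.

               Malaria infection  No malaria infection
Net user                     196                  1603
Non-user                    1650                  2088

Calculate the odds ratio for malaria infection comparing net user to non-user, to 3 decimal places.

0.155

Cells: a = 196, b = 1603, c = 1650, d = 2088.
OR = (a·d)/(b·c) = (196 × 2088) / (1603 × 1650) = 409248 / 2644950 = 0.15473
Exposure is associated with lower odds of malaria infection (OR = 0.15 < 1).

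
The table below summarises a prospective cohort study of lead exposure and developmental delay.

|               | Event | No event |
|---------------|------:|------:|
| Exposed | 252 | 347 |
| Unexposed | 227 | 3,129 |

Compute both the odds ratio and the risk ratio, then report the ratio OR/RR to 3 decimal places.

Cells: a = 252, b = 347, c = 227, d = 3129.
OR = (252·3129)/(347·227) = 788508/78769 = 10.01038
Risk in exposed = 252/599 = 0.42070; risk in unexposed = 227/3356 = 0.06764; RR = 6.21971
OR/RR = 10.01038 / 6.21971 = 1.60946
The outcome is not rare, so the OR lies further from 1 than the RR.

1.609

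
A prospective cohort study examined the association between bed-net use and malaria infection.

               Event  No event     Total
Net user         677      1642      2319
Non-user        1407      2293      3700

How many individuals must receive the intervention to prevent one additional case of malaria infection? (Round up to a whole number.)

Risk in treated group = 677/2319 = 0.29194; risk in control = 1407/3700 = 0.38027.
Absolute risk reduction = 0.38027 − 0.29194 = 0.08833
NNT = 1 / ARR = 1 / 0.08833 = 11.321 → round up → 12

12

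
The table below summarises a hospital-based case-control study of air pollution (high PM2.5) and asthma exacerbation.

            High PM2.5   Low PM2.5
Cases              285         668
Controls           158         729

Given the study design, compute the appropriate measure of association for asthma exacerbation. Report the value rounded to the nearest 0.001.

Reading the table with exposure as columns: a = 285 (High PM2.5, case), b = 158 (High PM2.5, non-case), c = 668 (Low PM2.5, case), d = 729.
This is a hospital-based case-control study: participants were sampled on outcome status, so risks in the source population cannot be estimated directly — relative risk is not valid here. The odds ratio is the appropriate measure.
OR = (a·d)/(b·c) = (285 × 729) / (158 × 668) = 207765 / 105544 = 1.96852

1.969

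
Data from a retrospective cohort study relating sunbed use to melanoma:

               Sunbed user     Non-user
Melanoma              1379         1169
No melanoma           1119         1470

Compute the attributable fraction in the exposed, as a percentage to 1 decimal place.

Reading the table with exposure as columns: a = 1379 (Sunbed user, case), b = 1119 (Sunbed user, non-case), c = 1169 (Non-user, case), d = 1470.
Risk in exposed = 1379/2498 = 0.55204; risk in unexposed = 1169/2639 = 0.44297.
RR = 0.55204/0.44297 = 1.24623
AR% = (RR − 1)/RR × 100 = (1.24623 − 1)/1.24623 × 100 = 19.7577%

19.8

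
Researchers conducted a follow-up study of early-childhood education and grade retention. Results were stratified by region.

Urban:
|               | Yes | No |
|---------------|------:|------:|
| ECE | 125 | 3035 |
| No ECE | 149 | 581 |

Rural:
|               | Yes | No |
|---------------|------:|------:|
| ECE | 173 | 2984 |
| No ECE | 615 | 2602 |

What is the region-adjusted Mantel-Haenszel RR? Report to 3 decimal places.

0.260

RR_MH = Σ(aᵢ·n₀ᵢ/nᵢ) / Σ(cᵢ·n₁ᵢ/nᵢ), with n₁ᵢ = aᵢ+bᵢ (exposed), n₀ᵢ = cᵢ+dᵢ (unexposed), nᵢ = n₁ᵢ+n₀ᵢ.
Stratum 1 (Urban): n₁ = 3160, n₀ = 730, n = 3890; a·n₀/n = 125·730/3890 = 23.4576; c·n₁/n = 149·3160/3890 = 121.0386
Stratum 2 (Rural): n₁ = 3157, n₀ = 3217, n = 6374; a·n₀/n = 173·3217/6374 = 87.3142; c·n₁/n = 615·3157/6374 = 304.6054
RR_MH = (23.4576 + 87.3142) / (121.0386 + 304.6054) = 110.7718 / 425.6440 = 0.26025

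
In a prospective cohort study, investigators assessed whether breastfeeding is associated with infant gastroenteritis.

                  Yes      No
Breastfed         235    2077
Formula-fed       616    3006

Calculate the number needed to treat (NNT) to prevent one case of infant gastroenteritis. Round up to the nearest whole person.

15

Risk in treated group = 235/2312 = 0.10164; risk in control = 616/3622 = 0.17007.
Absolute risk reduction = 0.17007 − 0.10164 = 0.06843
NNT = 1 / ARR = 1 / 0.06843 = 14.614 → round up → 15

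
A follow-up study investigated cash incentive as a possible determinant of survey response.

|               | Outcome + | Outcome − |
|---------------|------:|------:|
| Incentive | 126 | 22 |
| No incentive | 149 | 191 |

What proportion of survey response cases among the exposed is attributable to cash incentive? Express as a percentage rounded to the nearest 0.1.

48.5

Cells: a = 126, b = 22, c = 149, d = 191.
Risk in exposed = 126/148 = 0.85135; risk in unexposed = 149/340 = 0.43824.
RR = 0.85135/0.43824 = 1.94268
AR% = (RR − 1)/RR × 100 = (1.94268 − 1)/1.94268 × 100 = 48.5247%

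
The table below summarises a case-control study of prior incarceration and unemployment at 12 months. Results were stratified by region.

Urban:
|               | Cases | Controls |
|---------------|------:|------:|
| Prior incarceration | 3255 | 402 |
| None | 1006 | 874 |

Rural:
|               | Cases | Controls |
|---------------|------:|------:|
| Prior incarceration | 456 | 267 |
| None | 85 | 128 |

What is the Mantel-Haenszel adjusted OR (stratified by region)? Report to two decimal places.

5.92

OR_MH = Σ(aᵢdᵢ/nᵢ) / Σ(bᵢcᵢ/nᵢ), where nᵢ is the stratum total.
Stratum 1 (Urban): n = 5537; a·d/n = 3255·874/5537 = 513.7927; b·c/n = 402·1006/5537 = 73.0381
Stratum 2 (Rural): n = 936; a·d/n = 456·128/936 = 62.3590; b·c/n = 267·85/936 = 24.2468
OR_MH = (513.7927 + 62.3590) / (73.0381 + 24.2468) = 576.1516 / 97.2849 = 5.92231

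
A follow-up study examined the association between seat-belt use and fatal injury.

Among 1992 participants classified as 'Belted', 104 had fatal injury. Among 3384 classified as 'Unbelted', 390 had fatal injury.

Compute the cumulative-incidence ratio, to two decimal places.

From the description: a = 104, b = 1888, c = 390, d = 2994.
Risk in exposed = 104/1992 = 0.05221; risk in unexposed = 390/3384 = 0.11525.
RR = 0.05221 / 0.11525 = 0.45301
The risk is 55% lower among the exposed than among the unexposed.

0.45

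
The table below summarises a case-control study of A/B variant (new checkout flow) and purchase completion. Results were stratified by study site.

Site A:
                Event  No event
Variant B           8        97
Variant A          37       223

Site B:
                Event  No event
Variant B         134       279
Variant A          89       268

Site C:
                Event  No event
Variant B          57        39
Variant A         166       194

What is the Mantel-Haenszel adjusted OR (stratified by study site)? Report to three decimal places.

OR_MH = Σ(aᵢdᵢ/nᵢ) / Σ(bᵢcᵢ/nᵢ), where nᵢ is the stratum total.
Stratum 1 (Site A): n = 365; a·d/n = 8·223/365 = 4.8877; b·c/n = 97·37/365 = 9.8329
Stratum 2 (Site B): n = 770; a·d/n = 134·268/770 = 46.6390; b·c/n = 279·89/770 = 32.2481
Stratum 3 (Site C): n = 456; a·d/n = 57·194/456 = 24.2500; b·c/n = 39·166/456 = 14.1974
OR_MH = (4.8877 + 46.6390 + 24.2500) / (9.8329 + 32.2481 + 14.1974) = 75.7766 / 56.2783 = 1.34646

1.346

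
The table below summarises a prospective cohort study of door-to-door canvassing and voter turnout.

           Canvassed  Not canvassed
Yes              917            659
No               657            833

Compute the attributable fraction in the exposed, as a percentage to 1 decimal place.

Reading the table with exposure as columns: a = 917 (Canvassed, case), b = 657 (Canvassed, non-case), c = 659 (Not canvassed, case), d = 833.
Risk in exposed = 917/1574 = 0.58259; risk in unexposed = 659/1492 = 0.44169.
RR = 0.58259/0.44169 = 1.31901
AR% = (RR − 1)/RR × 100 = (1.31901 − 1)/1.31901 × 100 = 24.1856%

24.2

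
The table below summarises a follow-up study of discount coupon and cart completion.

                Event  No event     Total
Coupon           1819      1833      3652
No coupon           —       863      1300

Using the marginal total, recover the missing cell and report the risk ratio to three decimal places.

The missing cell is in the unexposed row: 1300 − 863 = 437.
So a = 1819, b = 1833, c = 437, d = 863.
RR = [a/(a+b)] / [c/(c+d)] = (1819/3652) / (437/1300) = 0.49808/0.33615 = 1.48171

1.482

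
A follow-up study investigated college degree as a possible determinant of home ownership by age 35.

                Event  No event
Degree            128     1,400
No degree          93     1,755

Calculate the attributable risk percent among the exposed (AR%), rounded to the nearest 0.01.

Cells: a = 128, b = 1400, c = 93, d = 1755.
Risk in exposed = 128/1528 = 0.08377; risk in unexposed = 93/1848 = 0.05032.
RR = 0.08377/0.05032 = 1.66458
AR% = (RR − 1)/RR × 100 = (1.66458 − 1)/1.66458 × 100 = 39.9249%

39.92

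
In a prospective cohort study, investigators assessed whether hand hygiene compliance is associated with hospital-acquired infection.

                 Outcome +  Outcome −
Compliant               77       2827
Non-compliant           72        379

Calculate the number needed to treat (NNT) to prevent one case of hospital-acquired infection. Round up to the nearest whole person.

Risk in treated group = 77/2904 = 0.02652; risk in control = 72/451 = 0.15965.
Absolute risk reduction = 0.15965 − 0.02652 = 0.13313
NNT = 1 / ARR = 1 / 0.13313 = 7.511 → round up → 8

8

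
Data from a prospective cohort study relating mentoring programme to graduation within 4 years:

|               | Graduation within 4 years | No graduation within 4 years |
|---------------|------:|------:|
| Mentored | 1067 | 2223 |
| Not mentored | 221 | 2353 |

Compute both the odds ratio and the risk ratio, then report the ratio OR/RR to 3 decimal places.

1.353

Cells: a = 1067, b = 2223, c = 221, d = 2353.
OR = (1067·2353)/(2223·221) = 2510651/491283 = 5.11040
Risk in exposed = 1067/3290 = 0.32432; risk in unexposed = 221/2574 = 0.08586; RR = 3.77733
OR/RR = 5.11040 / 3.77733 = 1.35291
The outcome is not rare, so the OR lies further from 1 than the RR.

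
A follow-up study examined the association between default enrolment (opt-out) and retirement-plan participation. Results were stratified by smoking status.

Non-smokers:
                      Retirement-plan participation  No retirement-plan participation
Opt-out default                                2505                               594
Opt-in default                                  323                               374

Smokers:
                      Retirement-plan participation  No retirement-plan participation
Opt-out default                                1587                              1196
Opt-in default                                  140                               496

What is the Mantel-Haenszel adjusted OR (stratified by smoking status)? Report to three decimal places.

4.794

OR_MH = Σ(aᵢdᵢ/nᵢ) / Σ(bᵢcᵢ/nᵢ), where nᵢ is the stratum total.
Stratum 1 (Non-smokers): n = 3796; a·d/n = 2505·374/3796 = 246.8045; b·c/n = 594·323/3796 = 50.5432
Stratum 2 (Smokers): n = 3419; a·d/n = 1587·496/3419 = 230.2287; b·c/n = 1196·140/3419 = 48.9734
OR_MH = (246.8045 + 230.2287) / (50.5432 + 48.9734) = 477.0333 / 99.5166 = 4.79350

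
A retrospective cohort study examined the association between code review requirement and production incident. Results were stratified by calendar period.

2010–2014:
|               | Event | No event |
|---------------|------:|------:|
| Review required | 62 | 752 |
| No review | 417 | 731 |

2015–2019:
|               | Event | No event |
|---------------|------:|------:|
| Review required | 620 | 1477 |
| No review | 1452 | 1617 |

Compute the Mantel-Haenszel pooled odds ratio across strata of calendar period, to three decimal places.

OR_MH = Σ(aᵢdᵢ/nᵢ) / Σ(bᵢcᵢ/nᵢ), where nᵢ is the stratum total.
Stratum 1 (2010–2014): n = 1962; a·d/n = 62·731/1962 = 23.0999; b·c/n = 752·417/1962 = 159.8287
Stratum 2 (2015–2019): n = 5166; a·d/n = 620·1617/5166 = 194.0650; b·c/n = 1477·1452/5166 = 415.1382
OR_MH = (23.0999 + 194.0650) / (159.8287 + 415.1382) = 217.1649 / 574.9670 = 0.37770

0.378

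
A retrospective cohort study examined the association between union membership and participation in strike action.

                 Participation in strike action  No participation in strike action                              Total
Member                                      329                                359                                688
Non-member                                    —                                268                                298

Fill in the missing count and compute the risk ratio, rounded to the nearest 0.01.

4.75

The missing cell is in the unexposed row: 298 − 268 = 30.
So a = 329, b = 359, c = 30, d = 268.
RR = [a/(a+b)] / [c/(c+d)] = (329/688) / (30/298) = 0.47820/0.10067 = 4.75010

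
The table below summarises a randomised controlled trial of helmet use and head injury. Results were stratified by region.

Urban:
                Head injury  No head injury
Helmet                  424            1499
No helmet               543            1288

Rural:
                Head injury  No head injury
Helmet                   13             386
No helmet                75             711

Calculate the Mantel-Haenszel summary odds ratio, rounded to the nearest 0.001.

OR_MH = Σ(aᵢdᵢ/nᵢ) / Σ(bᵢcᵢ/nᵢ), where nᵢ is the stratum total.
Stratum 1 (Urban): n = 3754; a·d/n = 424·1288/3754 = 145.4747; b·c/n = 1499·543/3754 = 216.8239
Stratum 2 (Rural): n = 1185; a·d/n = 13·711/1185 = 7.8000; b·c/n = 386·75/1185 = 24.4304
OR_MH = (145.4747 + 7.8000) / (216.8239 + 24.4304) = 153.2747 / 241.2543 = 0.63532

0.635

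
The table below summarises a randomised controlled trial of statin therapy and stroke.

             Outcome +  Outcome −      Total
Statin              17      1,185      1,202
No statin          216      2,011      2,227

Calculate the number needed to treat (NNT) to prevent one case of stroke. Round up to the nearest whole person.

Risk in treated group = 17/1202 = 0.01414; risk in control = 216/2227 = 0.09699.
Absolute risk reduction = 0.09699 − 0.01414 = 0.08285
NNT = 1 / ARR = 1 / 0.08285 = 12.070 → round up → 13

13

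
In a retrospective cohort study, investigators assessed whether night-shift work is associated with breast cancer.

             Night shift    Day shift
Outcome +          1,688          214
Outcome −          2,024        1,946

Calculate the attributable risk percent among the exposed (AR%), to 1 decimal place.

Reading the table with exposure as columns: a = 1688 (Night shift, case), b = 2024 (Night shift, non-case), c = 214 (Day shift, case), d = 1946.
Risk in exposed = 1688/3712 = 0.45474; risk in unexposed = 214/2160 = 0.09907.
RR = 0.45474/0.09907 = 4.58991
AR% = (RR − 1)/RR × 100 = (4.58991 − 1)/4.58991 × 100 = 78.2131%

78.2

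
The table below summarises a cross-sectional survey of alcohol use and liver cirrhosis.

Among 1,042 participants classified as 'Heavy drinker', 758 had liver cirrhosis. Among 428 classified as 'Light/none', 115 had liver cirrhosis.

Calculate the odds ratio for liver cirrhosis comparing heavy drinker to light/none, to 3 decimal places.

From the description: a = 758, b = 284, c = 115, d = 313.
OR = (a·d)/(b·c) = (758 × 313) / (284 × 115) = 237254 / 32660 = 7.26436
The odds of liver cirrhosis are about 7.26 times as high in the heavy drinker group.

7.264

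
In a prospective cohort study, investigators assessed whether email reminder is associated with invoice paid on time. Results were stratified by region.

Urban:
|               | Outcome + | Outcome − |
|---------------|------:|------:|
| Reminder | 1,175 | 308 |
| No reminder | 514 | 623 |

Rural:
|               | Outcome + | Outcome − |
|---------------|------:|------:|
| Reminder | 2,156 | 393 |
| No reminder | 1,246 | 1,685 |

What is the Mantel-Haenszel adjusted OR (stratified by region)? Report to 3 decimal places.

OR_MH = Σ(aᵢdᵢ/nᵢ) / Σ(bᵢcᵢ/nᵢ), where nᵢ is the stratum total.
Stratum 1 (Urban): n = 2620; a·d/n = 1175·623/2620 = 279.3989; b·c/n = 308·514/2620 = 60.4244
Stratum 2 (Rural): n = 5480; a·d/n = 2156·1685/5480 = 662.9307; b·c/n = 393·1246/5480 = 89.3573
OR_MH = (279.3989 + 662.9307) / (60.4244 + 89.3573) = 942.3295 / 149.7817 = 6.29135

6.291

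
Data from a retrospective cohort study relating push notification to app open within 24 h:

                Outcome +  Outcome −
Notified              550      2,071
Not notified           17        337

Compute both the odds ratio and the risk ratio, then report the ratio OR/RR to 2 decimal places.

1.20

Cells: a = 550, b = 2071, c = 17, d = 337.
OR = (550·337)/(2071·17) = 185350/35207 = 5.26458
Risk in exposed = 550/2621 = 0.20984; risk in unexposed = 17/354 = 0.04802; RR = 4.36968
OR/RR = 5.26458 / 4.36968 = 1.20480
The outcome is not rare, so the OR lies further from 1 than the RR.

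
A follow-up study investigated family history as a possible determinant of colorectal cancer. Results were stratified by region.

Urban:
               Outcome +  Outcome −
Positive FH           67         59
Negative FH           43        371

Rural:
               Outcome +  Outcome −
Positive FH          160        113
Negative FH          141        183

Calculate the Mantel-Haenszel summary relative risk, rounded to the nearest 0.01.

1.85

RR_MH = Σ(aᵢ·n₀ᵢ/nᵢ) / Σ(cᵢ·n₁ᵢ/nᵢ), with n₁ᵢ = aᵢ+bᵢ (exposed), n₀ᵢ = cᵢ+dᵢ (unexposed), nᵢ = n₁ᵢ+n₀ᵢ.
Stratum 1 (Urban): n₁ = 126, n₀ = 414, n = 540; a·n₀/n = 67·414/540 = 51.3667; c·n₁/n = 43·126/540 = 10.0333
Stratum 2 (Rural): n₁ = 273, n₀ = 324, n = 597; a·n₀/n = 160·324/597 = 86.8342; c·n₁/n = 141·273/597 = 64.4774
RR_MH = (51.3667 + 86.8342) / (10.0333 + 64.4774) = 138.2008 / 74.5107 = 1.85478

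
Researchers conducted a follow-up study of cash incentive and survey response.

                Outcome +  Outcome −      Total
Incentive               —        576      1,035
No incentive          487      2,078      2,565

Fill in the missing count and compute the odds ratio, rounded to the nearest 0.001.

3.400

The missing cell is in the exposed row: 1035 − 576 = 459.
So a = 459, b = 576, c = 487, d = 2078.
OR = (a·d)/(b·c) = (459 × 2078) / (576 × 487) = 953802 / 280512 = 3.40022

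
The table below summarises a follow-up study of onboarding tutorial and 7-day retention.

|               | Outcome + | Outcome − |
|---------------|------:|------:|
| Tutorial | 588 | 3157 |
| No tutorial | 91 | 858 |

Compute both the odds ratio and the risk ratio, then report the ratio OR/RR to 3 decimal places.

1.073

Cells: a = 588, b = 3157, c = 91, d = 858.
OR = (588·858)/(3157·91) = 504504/287287 = 1.75610
Risk in exposed = 588/3745 = 0.15701; risk in unexposed = 91/949 = 0.09589; RR = 1.63738
OR/RR = 1.75610 / 1.63738 = 1.07250
The outcome is not rare, so the OR lies further from 1 than the RR.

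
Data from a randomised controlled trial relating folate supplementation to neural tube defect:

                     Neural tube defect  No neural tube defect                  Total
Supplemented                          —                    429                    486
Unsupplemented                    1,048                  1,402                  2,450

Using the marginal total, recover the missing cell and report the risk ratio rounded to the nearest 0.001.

The missing cell is in the exposed row: 486 − 429 = 57.
So a = 57, b = 429, c = 1048, d = 1402.
RR = [a/(a+b)] / [c/(c+d)] = (57/486) / (1048/2450) = 0.11728/0.42776 = 0.27418

0.274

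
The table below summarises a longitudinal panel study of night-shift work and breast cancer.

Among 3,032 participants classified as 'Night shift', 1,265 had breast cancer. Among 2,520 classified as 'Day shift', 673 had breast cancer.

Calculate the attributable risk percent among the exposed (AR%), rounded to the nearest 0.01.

From the description: a = 1265, b = 1767, c = 673, d = 1847.
Risk in exposed = 1265/3032 = 0.41722; risk in unexposed = 673/2520 = 0.26706.
RR = 0.41722/0.26706 = 1.56224
AR% = (RR − 1)/RR × 100 = (1.56224 − 1)/1.56224 × 100 = 35.9892%

35.99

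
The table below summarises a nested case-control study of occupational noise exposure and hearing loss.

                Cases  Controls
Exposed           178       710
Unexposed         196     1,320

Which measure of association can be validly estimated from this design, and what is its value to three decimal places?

1.688

Cells: a = 178, b = 710, c = 196, d = 1320.
This is a nested case-control study: participants were sampled on outcome status, so risks in the source population cannot be estimated directly — relative risk is not valid here. The odds ratio is the appropriate measure.
OR = (a·d)/(b·c) = (178 × 1320) / (710 × 196) = 234960 / 139160 = 1.68842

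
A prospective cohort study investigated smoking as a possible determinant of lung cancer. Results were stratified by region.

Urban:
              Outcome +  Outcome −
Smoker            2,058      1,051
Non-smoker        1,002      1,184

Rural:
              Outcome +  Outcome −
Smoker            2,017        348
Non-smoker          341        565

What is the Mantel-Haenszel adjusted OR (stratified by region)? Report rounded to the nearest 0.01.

3.44

OR_MH = Σ(aᵢdᵢ/nᵢ) / Σ(bᵢcᵢ/nᵢ), where nᵢ is the stratum total.
Stratum 1 (Urban): n = 5295; a·d/n = 2058·1184/5295 = 460.1836; b·c/n = 1051·1002/5295 = 198.8861
Stratum 2 (Rural): n = 3271; a·d/n = 2017·565/3271 = 348.3965; b·c/n = 348·341/3271 = 36.2788
OR_MH = (460.1836 + 348.3965) / (198.8861 + 36.2788) = 808.5801 / 235.1649 = 3.43835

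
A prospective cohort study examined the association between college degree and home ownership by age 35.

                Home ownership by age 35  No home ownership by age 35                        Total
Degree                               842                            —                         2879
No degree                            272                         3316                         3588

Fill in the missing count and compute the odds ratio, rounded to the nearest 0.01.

The missing cell is in the exposed row: 2879 − 842 = 2037.
So a = 842, b = 2037, c = 272, d = 3316.
OR = (a·d)/(b·c) = (842 × 3316) / (2037 × 272) = 2792072 / 554064 = 5.03926

5.04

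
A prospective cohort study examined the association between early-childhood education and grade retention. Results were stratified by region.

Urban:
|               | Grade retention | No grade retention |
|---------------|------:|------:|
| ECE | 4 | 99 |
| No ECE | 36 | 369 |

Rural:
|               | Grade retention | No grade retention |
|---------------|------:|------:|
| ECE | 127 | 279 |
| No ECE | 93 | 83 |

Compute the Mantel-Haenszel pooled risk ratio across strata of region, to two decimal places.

RR_MH = Σ(aᵢ·n₀ᵢ/nᵢ) / Σ(cᵢ·n₁ᵢ/nᵢ), with n₁ᵢ = aᵢ+bᵢ (exposed), n₀ᵢ = cᵢ+dᵢ (unexposed), nᵢ = n₁ᵢ+n₀ᵢ.
Stratum 1 (Urban): n₁ = 103, n₀ = 405, n = 508; a·n₀/n = 4·405/508 = 3.1890; c·n₁/n = 36·103/508 = 7.2992
Stratum 2 (Rural): n₁ = 406, n₀ = 176, n = 582; a·n₀/n = 127·176/582 = 38.4055; c·n₁/n = 93·406/582 = 64.8763
RR_MH = (3.1890 + 38.4055) / (7.2992 + 64.8763) = 41.5945 / 72.1755 = 0.57630

0.58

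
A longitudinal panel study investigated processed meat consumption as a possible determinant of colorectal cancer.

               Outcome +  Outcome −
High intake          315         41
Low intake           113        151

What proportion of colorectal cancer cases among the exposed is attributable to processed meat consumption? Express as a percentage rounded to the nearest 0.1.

Cells: a = 315, b = 41, c = 113, d = 151.
Risk in exposed = 315/356 = 0.88483; risk in unexposed = 113/264 = 0.42803.
RR = 0.88483/0.42803 = 2.06722
AR% = (RR − 1)/RR × 100 = (2.06722 − 1)/2.06722 × 100 = 51.6258%

51.6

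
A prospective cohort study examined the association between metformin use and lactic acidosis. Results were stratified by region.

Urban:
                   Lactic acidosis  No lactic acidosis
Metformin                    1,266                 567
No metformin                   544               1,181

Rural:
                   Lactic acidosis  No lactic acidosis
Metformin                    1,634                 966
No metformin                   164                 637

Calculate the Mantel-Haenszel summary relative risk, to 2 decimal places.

RR_MH = Σ(aᵢ·n₀ᵢ/nᵢ) / Σ(cᵢ·n₁ᵢ/nᵢ), with n₁ᵢ = aᵢ+bᵢ (exposed), n₀ᵢ = cᵢ+dᵢ (unexposed), nᵢ = n₁ᵢ+n₀ᵢ.
Stratum 1 (Urban): n₁ = 1833, n₀ = 1725, n = 3558; a·n₀/n = 1266·1725/3558 = 613.7858; c·n₁/n = 544·1833/3558 = 280.2563
Stratum 2 (Rural): n₁ = 2600, n₀ = 801, n = 3401; a·n₀/n = 1634·801/3401 = 384.8380; c·n₁/n = 164·2600/3401 = 125.3749
RR_MH = (613.7858 + 384.8380) / (280.2563 + 125.3749) = 998.6238 / 405.6312 = 2.46190

2.46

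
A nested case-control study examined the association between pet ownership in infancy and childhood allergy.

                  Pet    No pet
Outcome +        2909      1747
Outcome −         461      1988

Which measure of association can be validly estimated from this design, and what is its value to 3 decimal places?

Reading the table with exposure as columns: a = 2909 (Pet, case), b = 461 (Pet, non-case), c = 1747 (No pet, case), d = 1988.
This is a nested case-control study: participants were sampled on outcome status, so risks in the source population cannot be estimated directly — relative risk is not valid here. The odds ratio is the appropriate measure.
OR = (a·d)/(b·c) = (2909 × 1988) / (461 × 1747) = 5783092 / 805367 = 7.18069

7.181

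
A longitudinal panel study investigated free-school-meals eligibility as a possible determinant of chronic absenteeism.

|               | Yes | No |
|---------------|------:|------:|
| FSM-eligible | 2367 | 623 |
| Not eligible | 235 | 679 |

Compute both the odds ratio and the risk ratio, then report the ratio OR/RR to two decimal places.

Cells: a = 2367, b = 623, c = 235, d = 679.
OR = (2367·679)/(623·235) = 1607193/146405 = 10.97772
Risk in exposed = 2367/2990 = 0.79164; risk in unexposed = 235/914 = 0.25711; RR = 3.07897
OR/RR = 10.97772 / 3.07897 = 3.56539
The outcome is not rare, so the OR lies further from 1 than the RR.

3.57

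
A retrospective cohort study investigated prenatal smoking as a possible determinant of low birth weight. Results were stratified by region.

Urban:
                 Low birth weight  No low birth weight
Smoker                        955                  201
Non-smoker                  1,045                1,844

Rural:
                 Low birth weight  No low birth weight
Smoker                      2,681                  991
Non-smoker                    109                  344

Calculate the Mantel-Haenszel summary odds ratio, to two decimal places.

8.44

OR_MH = Σ(aᵢdᵢ/nᵢ) / Σ(bᵢcᵢ/nᵢ), where nᵢ is the stratum total.
Stratum 1 (Urban): n = 4045; a·d/n = 955·1844/4045 = 435.3572; b·c/n = 201·1045/4045 = 51.9271
Stratum 2 (Rural): n = 4125; a·d/n = 2681·344/4125 = 223.5792; b·c/n = 991·109/4125 = 26.1864
OR_MH = (435.3572 + 223.5792) / (51.9271 + 26.1864) = 658.9364 / 78.1135 = 8.43563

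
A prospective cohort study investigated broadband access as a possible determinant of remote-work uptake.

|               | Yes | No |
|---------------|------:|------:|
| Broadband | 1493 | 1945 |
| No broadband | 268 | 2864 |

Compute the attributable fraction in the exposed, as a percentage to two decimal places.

80.30

Cells: a = 1493, b = 1945, c = 268, d = 2864.
Risk in exposed = 1493/3438 = 0.43426; risk in unexposed = 268/3132 = 0.08557.
RR = 0.43426/0.08557 = 5.07506
AR% = (RR − 1)/RR × 100 = (5.07506 − 1)/5.07506 × 100 = 80.2958%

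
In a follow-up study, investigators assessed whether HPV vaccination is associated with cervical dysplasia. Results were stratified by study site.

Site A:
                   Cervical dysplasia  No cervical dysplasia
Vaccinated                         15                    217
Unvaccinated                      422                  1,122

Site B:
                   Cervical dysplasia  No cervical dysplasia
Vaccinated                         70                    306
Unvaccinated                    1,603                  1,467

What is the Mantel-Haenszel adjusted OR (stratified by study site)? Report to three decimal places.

0.203

OR_MH = Σ(aᵢdᵢ/nᵢ) / Σ(bᵢcᵢ/nᵢ), where nᵢ is the stratum total.
Stratum 1 (Site A): n = 1776; a·d/n = 15·1122/1776 = 9.4764; b·c/n = 217·422/1776 = 51.5619
Stratum 2 (Site B): n = 3446; a·d/n = 70·1467/3446 = 29.7998; b·c/n = 306·1603/3446 = 142.3442
OR_MH = (9.4764 + 29.7998) / (51.5619 + 142.3442) = 39.2761 / 193.9061 = 0.20255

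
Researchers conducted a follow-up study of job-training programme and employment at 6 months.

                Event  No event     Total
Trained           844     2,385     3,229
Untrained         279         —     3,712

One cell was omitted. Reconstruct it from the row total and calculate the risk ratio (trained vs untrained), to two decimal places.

The missing cell is in the unexposed row: 3712 − 279 = 3433.
So a = 844, b = 2385, c = 279, d = 3433.
RR = [a/(a+b)] / [c/(c+d)] = (844/3229) / (279/3712) = 0.26138/0.07516 = 3.47759

3.48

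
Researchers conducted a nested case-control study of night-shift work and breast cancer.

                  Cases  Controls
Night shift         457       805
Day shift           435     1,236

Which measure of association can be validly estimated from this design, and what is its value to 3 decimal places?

1.613

Cells: a = 457, b = 805, c = 435, d = 1236.
This is a nested case-control study: participants were sampled on outcome status, so risks in the source population cannot be estimated directly — relative risk is not valid here. The odds ratio is the appropriate measure.
OR = (a·d)/(b·c) = (457 × 1236) / (805 × 435) = 564852 / 350175 = 1.61306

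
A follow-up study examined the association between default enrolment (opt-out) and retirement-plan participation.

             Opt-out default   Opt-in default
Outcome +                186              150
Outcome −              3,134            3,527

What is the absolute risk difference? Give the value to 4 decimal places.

0.0152

Reading the table with exposure as columns: a = 186 (Opt-out default, case), b = 3134 (Opt-out default, non-case), c = 150 (Opt-in default, case), d = 3527.
Risk in exposed = 186/3320 = 0.056024; risk in unexposed = 150/3677 = 0.040794.
Risk difference = 0.056024 − 0.040794 = 0.015230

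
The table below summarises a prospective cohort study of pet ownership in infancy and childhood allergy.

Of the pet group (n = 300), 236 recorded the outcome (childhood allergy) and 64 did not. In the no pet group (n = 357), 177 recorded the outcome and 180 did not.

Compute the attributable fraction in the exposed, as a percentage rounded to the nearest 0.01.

36.97

From the description: a = 236, b = 64, c = 177, d = 180.
Risk in exposed = 236/300 = 0.78667; risk in unexposed = 177/357 = 0.49580.
RR = 0.78667/0.49580 = 1.58667
AR% = (RR − 1)/RR × 100 = (1.58667 − 1)/1.58667 × 100 = 36.9748%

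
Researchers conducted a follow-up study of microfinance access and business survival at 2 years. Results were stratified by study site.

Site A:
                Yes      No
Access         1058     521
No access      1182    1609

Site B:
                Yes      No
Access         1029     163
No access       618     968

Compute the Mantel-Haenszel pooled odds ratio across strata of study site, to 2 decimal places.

4.22

OR_MH = Σ(aᵢdᵢ/nᵢ) / Σ(bᵢcᵢ/nᵢ), where nᵢ is the stratum total.
Stratum 1 (Site A): n = 4370; a·d/n = 1058·1609/4370 = 389.5474; b·c/n = 521·1182/4370 = 140.9204
Stratum 2 (Site B): n = 2778; a·d/n = 1029·968/2778 = 358.5572; b·c/n = 163·618/2778 = 36.2613
OR_MH = (389.5474 + 358.5572) / (140.9204 + 36.2613) = 748.1046 / 177.1817 = 4.22225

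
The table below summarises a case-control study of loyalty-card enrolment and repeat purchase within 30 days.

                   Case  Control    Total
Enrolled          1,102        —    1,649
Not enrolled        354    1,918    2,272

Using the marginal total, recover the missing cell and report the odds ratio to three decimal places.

10.915

The missing cell is in the exposed row: 1649 − 1102 = 547.
So a = 1102, b = 547, c = 354, d = 1918.
OR = (a·d)/(b·c) = (1102 × 1918) / (547 × 354) = 2113636 / 193638 = 10.91540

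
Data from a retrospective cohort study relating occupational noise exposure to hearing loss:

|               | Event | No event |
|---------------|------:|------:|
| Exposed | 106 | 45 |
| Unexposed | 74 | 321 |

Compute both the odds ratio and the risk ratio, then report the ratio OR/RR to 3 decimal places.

Cells: a = 106, b = 45, c = 74, d = 321.
OR = (106·321)/(45·74) = 34026/3330 = 10.21802
Risk in exposed = 106/151 = 0.70199; risk in unexposed = 74/395 = 0.18734; RR = 3.74709
OR/RR = 10.21802 / 3.74709 = 2.72692
The outcome is not rare, so the OR lies further from 1 than the RR.

2.727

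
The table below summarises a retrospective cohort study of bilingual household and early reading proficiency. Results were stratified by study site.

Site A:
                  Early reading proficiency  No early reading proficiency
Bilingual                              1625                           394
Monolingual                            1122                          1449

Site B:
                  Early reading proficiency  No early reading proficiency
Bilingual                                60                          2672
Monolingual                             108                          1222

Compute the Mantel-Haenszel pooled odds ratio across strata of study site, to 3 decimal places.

OR_MH = Σ(aᵢdᵢ/nᵢ) / Σ(bᵢcᵢ/nᵢ), where nᵢ is the stratum total.
Stratum 1 (Site A): n = 4590; a·d/n = 1625·1449/4590 = 512.9902; b·c/n = 394·1122/4590 = 96.3111
Stratum 2 (Site B): n = 4062; a·d/n = 60·1222/4062 = 18.0502; b·c/n = 2672·108/4062 = 71.0428
OR_MH = (512.9902 + 18.0502) / (96.3111 + 71.0428) = 531.0404 / 167.3539 = 3.17316

3.173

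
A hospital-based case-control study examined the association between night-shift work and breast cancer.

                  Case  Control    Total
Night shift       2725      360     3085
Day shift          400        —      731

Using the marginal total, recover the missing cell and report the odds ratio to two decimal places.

6.26

The missing cell is in the unexposed row: 731 − 400 = 331.
So a = 2725, b = 360, c = 400, d = 331.
OR = (a·d)/(b·c) = (2725 × 331) / (360 × 400) = 901975 / 144000 = 6.26372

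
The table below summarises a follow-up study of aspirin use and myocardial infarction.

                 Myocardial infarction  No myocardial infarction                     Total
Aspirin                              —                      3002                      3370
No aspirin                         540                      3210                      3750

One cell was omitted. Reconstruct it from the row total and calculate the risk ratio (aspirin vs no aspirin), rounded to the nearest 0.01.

The missing cell is in the exposed row: 3370 − 3002 = 368.
So a = 368, b = 3002, c = 540, d = 3210.
RR = [a/(a+b)] / [c/(c+d)] = (368/3370) / (540/3750) = 0.10920/0.14400 = 0.75833

0.76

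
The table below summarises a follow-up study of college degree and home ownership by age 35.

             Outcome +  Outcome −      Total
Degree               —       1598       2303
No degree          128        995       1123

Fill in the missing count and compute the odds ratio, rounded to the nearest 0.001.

The missing cell is in the exposed row: 2303 − 1598 = 705.
So a = 705, b = 1598, c = 128, d = 995.
OR = (a·d)/(b·c) = (705 × 995) / (1598 × 128) = 701475 / 204544 = 3.42946

3.429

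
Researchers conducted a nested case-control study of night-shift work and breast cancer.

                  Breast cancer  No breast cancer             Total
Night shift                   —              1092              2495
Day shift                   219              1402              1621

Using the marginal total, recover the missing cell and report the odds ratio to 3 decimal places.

8.225

The missing cell is in the exposed row: 2495 − 1092 = 1403.
So a = 1403, b = 1092, c = 219, d = 1402.
OR = (a·d)/(b·c) = (1403 × 1402) / (1092 × 219) = 1967006 / 239148 = 8.22506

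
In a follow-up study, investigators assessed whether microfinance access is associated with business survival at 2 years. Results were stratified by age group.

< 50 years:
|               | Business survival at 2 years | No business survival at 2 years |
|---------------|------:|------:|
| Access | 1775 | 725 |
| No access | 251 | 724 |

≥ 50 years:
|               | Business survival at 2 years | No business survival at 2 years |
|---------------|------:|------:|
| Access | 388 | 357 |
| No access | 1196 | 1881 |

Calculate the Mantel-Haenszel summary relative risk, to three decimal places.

RR_MH = Σ(aᵢ·n₀ᵢ/nᵢ) / Σ(cᵢ·n₁ᵢ/nᵢ), with n₁ᵢ = aᵢ+bᵢ (exposed), n₀ᵢ = cᵢ+dᵢ (unexposed), nᵢ = n₁ᵢ+n₀ᵢ.
Stratum 1 (< 50 years): n₁ = 2500, n₀ = 975, n = 3475; a·n₀/n = 1775·975/3475 = 498.0216; c·n₁/n = 251·2500/3475 = 180.5755
Stratum 2 (≥ 50 years): n₁ = 745, n₀ = 3077, n = 3822; a·n₀/n = 388·3077/3822 = 312.3694; c·n₁/n = 1196·745/3822 = 233.1293
RR_MH = (498.0216 + 312.3694) / (180.5755 + 233.1293) = 810.3910 / 413.7048 = 1.95886

1.959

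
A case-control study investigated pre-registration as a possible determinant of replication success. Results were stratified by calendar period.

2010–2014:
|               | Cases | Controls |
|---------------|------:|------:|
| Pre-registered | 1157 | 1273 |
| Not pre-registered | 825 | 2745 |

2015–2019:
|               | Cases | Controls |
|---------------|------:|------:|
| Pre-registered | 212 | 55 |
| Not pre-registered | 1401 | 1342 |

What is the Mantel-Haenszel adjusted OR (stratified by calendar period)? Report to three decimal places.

OR_MH = Σ(aᵢdᵢ/nᵢ) / Σ(bᵢcᵢ/nᵢ), where nᵢ is the stratum total.
Stratum 1 (2010–2014): n = 6000; a·d/n = 1157·2745/6000 = 529.3275; b·c/n = 1273·825/6000 = 175.0375
Stratum 2 (2015–2019): n = 3010; a·d/n = 212·1342/3010 = 94.5196; b·c/n = 55·1401/3010 = 25.5997
OR_MH = (529.3275 + 94.5196) / (175.0375 + 25.5997) = 623.8471 / 200.6372 = 3.10933

3.109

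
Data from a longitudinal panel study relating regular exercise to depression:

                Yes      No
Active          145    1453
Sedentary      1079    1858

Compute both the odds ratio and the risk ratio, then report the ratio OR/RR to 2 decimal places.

0.70

Cells: a = 145, b = 1453, c = 1079, d = 1858.
OR = (145·1858)/(1453·1079) = 269410/1567787 = 0.17184
Risk in exposed = 145/1598 = 0.09074; risk in unexposed = 1079/2937 = 0.36738; RR = 0.24699
OR/RR = 0.17184 / 0.24699 = 0.69575
The outcome is not rare, so the OR lies further from 1 than the RR.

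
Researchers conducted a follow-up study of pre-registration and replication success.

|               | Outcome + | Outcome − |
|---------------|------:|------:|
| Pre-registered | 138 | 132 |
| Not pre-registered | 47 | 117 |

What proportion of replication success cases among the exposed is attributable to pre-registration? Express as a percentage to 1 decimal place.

43.9

Cells: a = 138, b = 132, c = 47, d = 117.
Risk in exposed = 138/270 = 0.51111; risk in unexposed = 47/164 = 0.28659.
RR = 0.51111/0.28659 = 1.78345
AR% = (RR − 1)/RR × 100 = (1.78345 − 1)/1.78345 × 100 = 43.9290%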